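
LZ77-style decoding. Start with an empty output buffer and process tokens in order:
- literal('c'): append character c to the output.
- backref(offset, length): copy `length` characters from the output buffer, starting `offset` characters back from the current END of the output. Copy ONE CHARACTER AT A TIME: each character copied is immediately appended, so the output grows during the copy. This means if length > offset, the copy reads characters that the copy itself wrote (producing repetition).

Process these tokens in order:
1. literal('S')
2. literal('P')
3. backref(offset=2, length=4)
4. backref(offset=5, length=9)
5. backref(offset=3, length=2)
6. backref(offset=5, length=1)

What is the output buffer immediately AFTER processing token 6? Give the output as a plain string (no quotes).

Token 1: literal('S'). Output: "S"
Token 2: literal('P'). Output: "SP"
Token 3: backref(off=2, len=4) (overlapping!). Copied 'SPSP' from pos 0. Output: "SPSPSP"
Token 4: backref(off=5, len=9) (overlapping!). Copied 'PSPSPPSPS' from pos 1. Output: "SPSPSPPSPSPPSPS"
Token 5: backref(off=3, len=2). Copied 'SP' from pos 12. Output: "SPSPSPPSPSPPSPSSP"
Token 6: backref(off=5, len=1). Copied 'S' from pos 12. Output: "SPSPSPPSPSPPSPSSPS"

Answer: SPSPSPPSPSPPSPSSPS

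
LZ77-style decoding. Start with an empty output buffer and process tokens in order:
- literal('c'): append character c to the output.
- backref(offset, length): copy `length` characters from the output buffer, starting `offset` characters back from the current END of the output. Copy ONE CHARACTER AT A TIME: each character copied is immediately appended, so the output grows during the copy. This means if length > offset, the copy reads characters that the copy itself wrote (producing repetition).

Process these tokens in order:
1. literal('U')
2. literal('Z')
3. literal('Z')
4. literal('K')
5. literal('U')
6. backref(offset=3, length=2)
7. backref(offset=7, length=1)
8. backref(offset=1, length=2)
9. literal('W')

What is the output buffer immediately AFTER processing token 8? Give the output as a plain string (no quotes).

Answer: UZZKUZKUUU

Derivation:
Token 1: literal('U'). Output: "U"
Token 2: literal('Z'). Output: "UZ"
Token 3: literal('Z'). Output: "UZZ"
Token 4: literal('K'). Output: "UZZK"
Token 5: literal('U'). Output: "UZZKU"
Token 6: backref(off=3, len=2). Copied 'ZK' from pos 2. Output: "UZZKUZK"
Token 7: backref(off=7, len=1). Copied 'U' from pos 0. Output: "UZZKUZKU"
Token 8: backref(off=1, len=2) (overlapping!). Copied 'UU' from pos 7. Output: "UZZKUZKUUU"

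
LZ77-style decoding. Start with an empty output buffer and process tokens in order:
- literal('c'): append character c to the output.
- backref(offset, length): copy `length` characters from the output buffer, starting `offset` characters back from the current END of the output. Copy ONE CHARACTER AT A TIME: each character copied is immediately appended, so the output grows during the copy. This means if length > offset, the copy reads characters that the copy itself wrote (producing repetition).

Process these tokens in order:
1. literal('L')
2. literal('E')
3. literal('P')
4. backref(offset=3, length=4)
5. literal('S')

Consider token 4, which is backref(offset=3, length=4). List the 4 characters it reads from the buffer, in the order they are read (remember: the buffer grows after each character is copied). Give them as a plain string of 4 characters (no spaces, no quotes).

Answer: LEPL

Derivation:
Token 1: literal('L'). Output: "L"
Token 2: literal('E'). Output: "LE"
Token 3: literal('P'). Output: "LEP"
Token 4: backref(off=3, len=4). Buffer before: "LEP" (len 3)
  byte 1: read out[0]='L', append. Buffer now: "LEPL"
  byte 2: read out[1]='E', append. Buffer now: "LEPLE"
  byte 3: read out[2]='P', append. Buffer now: "LEPLEP"
  byte 4: read out[3]='L', append. Buffer now: "LEPLEPL"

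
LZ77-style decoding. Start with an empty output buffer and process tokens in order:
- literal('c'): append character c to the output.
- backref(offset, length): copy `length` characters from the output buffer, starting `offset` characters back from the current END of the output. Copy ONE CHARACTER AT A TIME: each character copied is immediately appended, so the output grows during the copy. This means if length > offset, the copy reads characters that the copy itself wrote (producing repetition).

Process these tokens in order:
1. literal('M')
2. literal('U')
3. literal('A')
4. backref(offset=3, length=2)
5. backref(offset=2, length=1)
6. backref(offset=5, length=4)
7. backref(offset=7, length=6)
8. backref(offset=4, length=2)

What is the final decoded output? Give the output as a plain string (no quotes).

Answer: MUAMUMUAMUMUMUAMMU

Derivation:
Token 1: literal('M'). Output: "M"
Token 2: literal('U'). Output: "MU"
Token 3: literal('A'). Output: "MUA"
Token 4: backref(off=3, len=2). Copied 'MU' from pos 0. Output: "MUAMU"
Token 5: backref(off=2, len=1). Copied 'M' from pos 3. Output: "MUAMUM"
Token 6: backref(off=5, len=4). Copied 'UAMU' from pos 1. Output: "MUAMUMUAMU"
Token 7: backref(off=7, len=6). Copied 'MUMUAM' from pos 3. Output: "MUAMUMUAMUMUMUAM"
Token 8: backref(off=4, len=2). Copied 'MU' from pos 12. Output: "MUAMUMUAMUMUMUAMMU"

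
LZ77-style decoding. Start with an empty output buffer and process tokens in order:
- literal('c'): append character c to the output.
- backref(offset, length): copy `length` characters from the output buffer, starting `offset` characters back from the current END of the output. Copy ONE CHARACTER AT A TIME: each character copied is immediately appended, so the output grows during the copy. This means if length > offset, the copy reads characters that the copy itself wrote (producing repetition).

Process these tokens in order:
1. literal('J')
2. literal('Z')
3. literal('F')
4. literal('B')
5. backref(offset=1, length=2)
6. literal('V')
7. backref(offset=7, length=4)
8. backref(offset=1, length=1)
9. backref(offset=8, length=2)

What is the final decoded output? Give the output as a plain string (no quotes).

Answer: JZFBBBVJZFBBBB

Derivation:
Token 1: literal('J'). Output: "J"
Token 2: literal('Z'). Output: "JZ"
Token 3: literal('F'). Output: "JZF"
Token 4: literal('B'). Output: "JZFB"
Token 5: backref(off=1, len=2) (overlapping!). Copied 'BB' from pos 3. Output: "JZFBBB"
Token 6: literal('V'). Output: "JZFBBBV"
Token 7: backref(off=7, len=4). Copied 'JZFB' from pos 0. Output: "JZFBBBVJZFB"
Token 8: backref(off=1, len=1). Copied 'B' from pos 10. Output: "JZFBBBVJZFBB"
Token 9: backref(off=8, len=2). Copied 'BB' from pos 4. Output: "JZFBBBVJZFBBBB"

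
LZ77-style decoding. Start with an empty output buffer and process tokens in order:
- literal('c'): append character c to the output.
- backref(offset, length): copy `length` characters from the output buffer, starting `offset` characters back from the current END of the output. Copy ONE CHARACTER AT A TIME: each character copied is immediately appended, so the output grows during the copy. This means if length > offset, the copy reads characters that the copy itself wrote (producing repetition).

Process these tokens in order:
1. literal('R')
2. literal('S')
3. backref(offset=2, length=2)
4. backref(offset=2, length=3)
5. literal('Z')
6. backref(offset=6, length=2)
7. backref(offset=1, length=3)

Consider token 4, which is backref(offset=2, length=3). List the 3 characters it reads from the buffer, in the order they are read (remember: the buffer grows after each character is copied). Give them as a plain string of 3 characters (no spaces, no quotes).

Token 1: literal('R'). Output: "R"
Token 2: literal('S'). Output: "RS"
Token 3: backref(off=2, len=2). Copied 'RS' from pos 0. Output: "RSRS"
Token 4: backref(off=2, len=3). Buffer before: "RSRS" (len 4)
  byte 1: read out[2]='R', append. Buffer now: "RSRSR"
  byte 2: read out[3]='S', append. Buffer now: "RSRSRS"
  byte 3: read out[4]='R', append. Buffer now: "RSRSRSR"

Answer: RSR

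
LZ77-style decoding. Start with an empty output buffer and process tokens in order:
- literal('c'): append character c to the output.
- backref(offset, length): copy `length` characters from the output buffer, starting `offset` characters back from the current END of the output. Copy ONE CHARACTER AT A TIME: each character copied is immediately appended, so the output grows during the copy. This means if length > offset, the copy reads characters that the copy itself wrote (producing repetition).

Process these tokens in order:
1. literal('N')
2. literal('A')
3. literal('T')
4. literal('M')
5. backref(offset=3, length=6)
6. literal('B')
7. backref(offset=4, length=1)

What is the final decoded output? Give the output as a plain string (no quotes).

Token 1: literal('N'). Output: "N"
Token 2: literal('A'). Output: "NA"
Token 3: literal('T'). Output: "NAT"
Token 4: literal('M'). Output: "NATM"
Token 5: backref(off=3, len=6) (overlapping!). Copied 'ATMATM' from pos 1. Output: "NATMATMATM"
Token 6: literal('B'). Output: "NATMATMATMB"
Token 7: backref(off=4, len=1). Copied 'A' from pos 7. Output: "NATMATMATMBA"

Answer: NATMATMATMBA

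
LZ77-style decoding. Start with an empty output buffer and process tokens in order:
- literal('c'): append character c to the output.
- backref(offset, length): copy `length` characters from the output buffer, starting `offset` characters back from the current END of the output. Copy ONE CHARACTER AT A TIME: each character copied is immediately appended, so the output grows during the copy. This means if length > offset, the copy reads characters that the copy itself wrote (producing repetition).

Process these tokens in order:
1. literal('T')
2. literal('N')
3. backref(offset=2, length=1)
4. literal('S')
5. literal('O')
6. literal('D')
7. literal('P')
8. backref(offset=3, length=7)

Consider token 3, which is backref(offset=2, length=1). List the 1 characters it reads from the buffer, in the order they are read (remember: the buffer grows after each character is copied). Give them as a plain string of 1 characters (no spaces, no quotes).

Token 1: literal('T'). Output: "T"
Token 2: literal('N'). Output: "TN"
Token 3: backref(off=2, len=1). Buffer before: "TN" (len 2)
  byte 1: read out[0]='T', append. Buffer now: "TNT"

Answer: T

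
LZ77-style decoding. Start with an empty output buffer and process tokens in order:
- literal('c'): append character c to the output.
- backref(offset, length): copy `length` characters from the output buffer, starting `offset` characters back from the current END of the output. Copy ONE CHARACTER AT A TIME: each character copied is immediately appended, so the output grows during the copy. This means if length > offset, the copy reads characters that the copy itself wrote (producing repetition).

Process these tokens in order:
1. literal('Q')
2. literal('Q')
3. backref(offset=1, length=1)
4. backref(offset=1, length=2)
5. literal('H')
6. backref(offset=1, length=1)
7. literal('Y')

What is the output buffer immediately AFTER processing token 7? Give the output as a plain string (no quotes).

Token 1: literal('Q'). Output: "Q"
Token 2: literal('Q'). Output: "QQ"
Token 3: backref(off=1, len=1). Copied 'Q' from pos 1. Output: "QQQ"
Token 4: backref(off=1, len=2) (overlapping!). Copied 'QQ' from pos 2. Output: "QQQQQ"
Token 5: literal('H'). Output: "QQQQQH"
Token 6: backref(off=1, len=1). Copied 'H' from pos 5. Output: "QQQQQHH"
Token 7: literal('Y'). Output: "QQQQQHHY"

Answer: QQQQQHHY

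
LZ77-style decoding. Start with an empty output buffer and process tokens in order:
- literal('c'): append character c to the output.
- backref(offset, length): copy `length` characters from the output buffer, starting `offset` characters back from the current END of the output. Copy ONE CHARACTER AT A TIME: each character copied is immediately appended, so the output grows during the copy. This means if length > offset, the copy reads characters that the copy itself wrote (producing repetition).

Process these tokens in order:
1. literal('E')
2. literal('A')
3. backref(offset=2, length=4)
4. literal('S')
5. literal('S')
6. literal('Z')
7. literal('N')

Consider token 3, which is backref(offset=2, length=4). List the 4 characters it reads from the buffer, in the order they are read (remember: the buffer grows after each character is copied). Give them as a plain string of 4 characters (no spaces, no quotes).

Token 1: literal('E'). Output: "E"
Token 2: literal('A'). Output: "EA"
Token 3: backref(off=2, len=4). Buffer before: "EA" (len 2)
  byte 1: read out[0]='E', append. Buffer now: "EAE"
  byte 2: read out[1]='A', append. Buffer now: "EAEA"
  byte 3: read out[2]='E', append. Buffer now: "EAEAE"
  byte 4: read out[3]='A', append. Buffer now: "EAEAEA"

Answer: EAEA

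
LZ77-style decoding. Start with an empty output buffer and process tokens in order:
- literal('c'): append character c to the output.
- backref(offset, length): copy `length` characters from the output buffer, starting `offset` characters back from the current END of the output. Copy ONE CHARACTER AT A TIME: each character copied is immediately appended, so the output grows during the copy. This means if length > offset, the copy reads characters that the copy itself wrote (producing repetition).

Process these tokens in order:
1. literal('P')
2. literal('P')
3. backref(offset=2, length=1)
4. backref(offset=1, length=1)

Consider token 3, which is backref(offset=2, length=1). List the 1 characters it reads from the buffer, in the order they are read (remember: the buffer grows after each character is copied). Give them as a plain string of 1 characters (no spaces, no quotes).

Token 1: literal('P'). Output: "P"
Token 2: literal('P'). Output: "PP"
Token 3: backref(off=2, len=1). Buffer before: "PP" (len 2)
  byte 1: read out[0]='P', append. Buffer now: "PPP"

Answer: P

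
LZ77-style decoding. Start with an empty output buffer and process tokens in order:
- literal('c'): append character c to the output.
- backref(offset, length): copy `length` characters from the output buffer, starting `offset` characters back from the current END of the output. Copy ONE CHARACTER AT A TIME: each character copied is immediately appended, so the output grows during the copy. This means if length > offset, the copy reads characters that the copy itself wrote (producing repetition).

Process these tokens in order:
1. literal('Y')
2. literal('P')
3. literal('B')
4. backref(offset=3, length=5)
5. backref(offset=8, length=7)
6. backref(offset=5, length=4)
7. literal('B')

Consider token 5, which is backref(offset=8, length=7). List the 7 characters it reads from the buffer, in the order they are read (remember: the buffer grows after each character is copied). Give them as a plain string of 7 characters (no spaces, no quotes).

Answer: YPBYPBY

Derivation:
Token 1: literal('Y'). Output: "Y"
Token 2: literal('P'). Output: "YP"
Token 3: literal('B'). Output: "YPB"
Token 4: backref(off=3, len=5) (overlapping!). Copied 'YPBYP' from pos 0. Output: "YPBYPBYP"
Token 5: backref(off=8, len=7). Buffer before: "YPBYPBYP" (len 8)
  byte 1: read out[0]='Y', append. Buffer now: "YPBYPBYPY"
  byte 2: read out[1]='P', append. Buffer now: "YPBYPBYPYP"
  byte 3: read out[2]='B', append. Buffer now: "YPBYPBYPYPB"
  byte 4: read out[3]='Y', append. Buffer now: "YPBYPBYPYPBY"
  byte 5: read out[4]='P', append. Buffer now: "YPBYPBYPYPBYP"
  byte 6: read out[5]='B', append. Buffer now: "YPBYPBYPYPBYPB"
  byte 7: read out[6]='Y', append. Buffer now: "YPBYPBYPYPBYPBY"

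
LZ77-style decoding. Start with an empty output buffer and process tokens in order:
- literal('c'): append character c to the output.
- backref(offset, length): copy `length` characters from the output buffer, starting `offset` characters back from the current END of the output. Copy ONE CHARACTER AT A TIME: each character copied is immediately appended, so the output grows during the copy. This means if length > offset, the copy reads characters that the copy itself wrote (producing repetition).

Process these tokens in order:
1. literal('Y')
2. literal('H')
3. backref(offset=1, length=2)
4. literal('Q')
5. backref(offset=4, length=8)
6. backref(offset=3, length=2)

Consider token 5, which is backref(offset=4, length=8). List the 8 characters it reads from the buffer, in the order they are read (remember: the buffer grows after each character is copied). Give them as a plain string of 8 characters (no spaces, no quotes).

Answer: HHHQHHHQ

Derivation:
Token 1: literal('Y'). Output: "Y"
Token 2: literal('H'). Output: "YH"
Token 3: backref(off=1, len=2) (overlapping!). Copied 'HH' from pos 1. Output: "YHHH"
Token 4: literal('Q'). Output: "YHHHQ"
Token 5: backref(off=4, len=8). Buffer before: "YHHHQ" (len 5)
  byte 1: read out[1]='H', append. Buffer now: "YHHHQH"
  byte 2: read out[2]='H', append. Buffer now: "YHHHQHH"
  byte 3: read out[3]='H', append. Buffer now: "YHHHQHHH"
  byte 4: read out[4]='Q', append. Buffer now: "YHHHQHHHQ"
  byte 5: read out[5]='H', append. Buffer now: "YHHHQHHHQH"
  byte 6: read out[6]='H', append. Buffer now: "YHHHQHHHQHH"
  byte 7: read out[7]='H', append. Buffer now: "YHHHQHHHQHHH"
  byte 8: read out[8]='Q', append. Buffer now: "YHHHQHHHQHHHQ"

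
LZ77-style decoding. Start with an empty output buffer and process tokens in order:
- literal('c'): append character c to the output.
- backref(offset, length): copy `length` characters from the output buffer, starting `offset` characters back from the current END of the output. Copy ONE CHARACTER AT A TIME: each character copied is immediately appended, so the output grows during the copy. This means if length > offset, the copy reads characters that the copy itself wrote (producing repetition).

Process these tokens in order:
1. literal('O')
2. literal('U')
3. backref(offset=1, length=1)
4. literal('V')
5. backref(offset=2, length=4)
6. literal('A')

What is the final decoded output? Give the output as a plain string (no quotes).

Token 1: literal('O'). Output: "O"
Token 2: literal('U'). Output: "OU"
Token 3: backref(off=1, len=1). Copied 'U' from pos 1. Output: "OUU"
Token 4: literal('V'). Output: "OUUV"
Token 5: backref(off=2, len=4) (overlapping!). Copied 'UVUV' from pos 2. Output: "OUUVUVUV"
Token 6: literal('A'). Output: "OUUVUVUVA"

Answer: OUUVUVUVA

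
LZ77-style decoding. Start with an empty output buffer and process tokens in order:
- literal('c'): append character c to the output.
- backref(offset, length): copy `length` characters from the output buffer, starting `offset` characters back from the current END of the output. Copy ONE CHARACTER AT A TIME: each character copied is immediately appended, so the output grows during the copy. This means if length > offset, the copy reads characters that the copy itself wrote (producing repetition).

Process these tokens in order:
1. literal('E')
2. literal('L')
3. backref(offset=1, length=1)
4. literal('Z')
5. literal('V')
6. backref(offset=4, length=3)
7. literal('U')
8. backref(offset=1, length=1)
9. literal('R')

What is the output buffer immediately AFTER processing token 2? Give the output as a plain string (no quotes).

Token 1: literal('E'). Output: "E"
Token 2: literal('L'). Output: "EL"

Answer: EL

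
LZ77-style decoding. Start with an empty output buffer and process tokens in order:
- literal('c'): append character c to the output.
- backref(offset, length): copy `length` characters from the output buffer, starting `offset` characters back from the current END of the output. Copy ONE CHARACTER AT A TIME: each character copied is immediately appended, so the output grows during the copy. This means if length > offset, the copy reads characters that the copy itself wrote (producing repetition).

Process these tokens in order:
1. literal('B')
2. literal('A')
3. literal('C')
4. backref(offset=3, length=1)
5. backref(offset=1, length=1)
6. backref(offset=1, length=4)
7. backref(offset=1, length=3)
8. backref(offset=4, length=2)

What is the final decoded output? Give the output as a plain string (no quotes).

Answer: BACBBBBBBBBBBB

Derivation:
Token 1: literal('B'). Output: "B"
Token 2: literal('A'). Output: "BA"
Token 3: literal('C'). Output: "BAC"
Token 4: backref(off=3, len=1). Copied 'B' from pos 0. Output: "BACB"
Token 5: backref(off=1, len=1). Copied 'B' from pos 3. Output: "BACBB"
Token 6: backref(off=1, len=4) (overlapping!). Copied 'BBBB' from pos 4. Output: "BACBBBBBB"
Token 7: backref(off=1, len=3) (overlapping!). Copied 'BBB' from pos 8. Output: "BACBBBBBBBBB"
Token 8: backref(off=4, len=2). Copied 'BB' from pos 8. Output: "BACBBBBBBBBBBB"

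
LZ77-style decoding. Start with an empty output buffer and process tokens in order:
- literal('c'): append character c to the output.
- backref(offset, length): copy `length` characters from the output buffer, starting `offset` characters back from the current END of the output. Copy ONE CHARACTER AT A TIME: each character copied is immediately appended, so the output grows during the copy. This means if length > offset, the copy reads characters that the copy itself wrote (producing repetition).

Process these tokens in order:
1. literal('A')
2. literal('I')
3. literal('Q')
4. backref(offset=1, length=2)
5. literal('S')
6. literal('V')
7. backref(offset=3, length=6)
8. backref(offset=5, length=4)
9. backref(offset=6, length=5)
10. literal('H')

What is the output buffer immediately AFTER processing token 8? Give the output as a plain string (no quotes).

Answer: AIQQQSVQSVQSVSVQS

Derivation:
Token 1: literal('A'). Output: "A"
Token 2: literal('I'). Output: "AI"
Token 3: literal('Q'). Output: "AIQ"
Token 4: backref(off=1, len=2) (overlapping!). Copied 'QQ' from pos 2. Output: "AIQQQ"
Token 5: literal('S'). Output: "AIQQQS"
Token 6: literal('V'). Output: "AIQQQSV"
Token 7: backref(off=3, len=6) (overlapping!). Copied 'QSVQSV' from pos 4. Output: "AIQQQSVQSVQSV"
Token 8: backref(off=5, len=4). Copied 'SVQS' from pos 8. Output: "AIQQQSVQSVQSVSVQS"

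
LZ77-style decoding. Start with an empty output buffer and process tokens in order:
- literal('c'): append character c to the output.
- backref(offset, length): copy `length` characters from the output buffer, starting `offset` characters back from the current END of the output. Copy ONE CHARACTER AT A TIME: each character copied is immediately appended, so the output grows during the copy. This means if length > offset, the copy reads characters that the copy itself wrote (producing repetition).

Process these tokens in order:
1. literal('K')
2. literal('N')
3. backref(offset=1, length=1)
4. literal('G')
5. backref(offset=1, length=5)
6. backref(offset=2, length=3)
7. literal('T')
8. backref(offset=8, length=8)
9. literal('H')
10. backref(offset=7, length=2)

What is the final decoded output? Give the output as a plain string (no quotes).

Token 1: literal('K'). Output: "K"
Token 2: literal('N'). Output: "KN"
Token 3: backref(off=1, len=1). Copied 'N' from pos 1. Output: "KNN"
Token 4: literal('G'). Output: "KNNG"
Token 5: backref(off=1, len=5) (overlapping!). Copied 'GGGGG' from pos 3. Output: "KNNGGGGGG"
Token 6: backref(off=2, len=3) (overlapping!). Copied 'GGG' from pos 7. Output: "KNNGGGGGGGGG"
Token 7: literal('T'). Output: "KNNGGGGGGGGGT"
Token 8: backref(off=8, len=8). Copied 'GGGGGGGT' from pos 5. Output: "KNNGGGGGGGGGTGGGGGGGT"
Token 9: literal('H'). Output: "KNNGGGGGGGGGTGGGGGGGTH"
Token 10: backref(off=7, len=2). Copied 'GG' from pos 15. Output: "KNNGGGGGGGGGTGGGGGGGTHGG"

Answer: KNNGGGGGGGGGTGGGGGGGTHGG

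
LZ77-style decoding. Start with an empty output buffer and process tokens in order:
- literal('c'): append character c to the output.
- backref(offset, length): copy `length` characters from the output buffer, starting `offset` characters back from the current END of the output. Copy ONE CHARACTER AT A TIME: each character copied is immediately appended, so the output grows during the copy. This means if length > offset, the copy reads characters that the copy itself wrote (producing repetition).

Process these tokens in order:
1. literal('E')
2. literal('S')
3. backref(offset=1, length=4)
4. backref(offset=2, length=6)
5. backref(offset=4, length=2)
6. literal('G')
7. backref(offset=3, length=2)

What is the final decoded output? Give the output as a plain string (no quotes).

Answer: ESSSSSSSSSSSSSGSS

Derivation:
Token 1: literal('E'). Output: "E"
Token 2: literal('S'). Output: "ES"
Token 3: backref(off=1, len=4) (overlapping!). Copied 'SSSS' from pos 1. Output: "ESSSSS"
Token 4: backref(off=2, len=6) (overlapping!). Copied 'SSSSSS' from pos 4. Output: "ESSSSSSSSSSS"
Token 5: backref(off=4, len=2). Copied 'SS' from pos 8. Output: "ESSSSSSSSSSSSS"
Token 6: literal('G'). Output: "ESSSSSSSSSSSSSG"
Token 7: backref(off=3, len=2). Copied 'SS' from pos 12. Output: "ESSSSSSSSSSSSSGSS"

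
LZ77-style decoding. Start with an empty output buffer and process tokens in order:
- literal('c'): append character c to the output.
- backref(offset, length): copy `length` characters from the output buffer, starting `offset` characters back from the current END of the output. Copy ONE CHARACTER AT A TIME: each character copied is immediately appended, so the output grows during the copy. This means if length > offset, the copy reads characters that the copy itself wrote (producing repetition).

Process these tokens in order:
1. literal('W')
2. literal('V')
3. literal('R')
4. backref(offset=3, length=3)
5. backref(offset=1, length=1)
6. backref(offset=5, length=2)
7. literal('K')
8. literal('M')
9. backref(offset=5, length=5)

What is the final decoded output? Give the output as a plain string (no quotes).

Answer: WVRWVRRRWKMRRWKM

Derivation:
Token 1: literal('W'). Output: "W"
Token 2: literal('V'). Output: "WV"
Token 3: literal('R'). Output: "WVR"
Token 4: backref(off=3, len=3). Copied 'WVR' from pos 0. Output: "WVRWVR"
Token 5: backref(off=1, len=1). Copied 'R' from pos 5. Output: "WVRWVRR"
Token 6: backref(off=5, len=2). Copied 'RW' from pos 2. Output: "WVRWVRRRW"
Token 7: literal('K'). Output: "WVRWVRRRWK"
Token 8: literal('M'). Output: "WVRWVRRRWKM"
Token 9: backref(off=5, len=5). Copied 'RRWKM' from pos 6. Output: "WVRWVRRRWKMRRWKM"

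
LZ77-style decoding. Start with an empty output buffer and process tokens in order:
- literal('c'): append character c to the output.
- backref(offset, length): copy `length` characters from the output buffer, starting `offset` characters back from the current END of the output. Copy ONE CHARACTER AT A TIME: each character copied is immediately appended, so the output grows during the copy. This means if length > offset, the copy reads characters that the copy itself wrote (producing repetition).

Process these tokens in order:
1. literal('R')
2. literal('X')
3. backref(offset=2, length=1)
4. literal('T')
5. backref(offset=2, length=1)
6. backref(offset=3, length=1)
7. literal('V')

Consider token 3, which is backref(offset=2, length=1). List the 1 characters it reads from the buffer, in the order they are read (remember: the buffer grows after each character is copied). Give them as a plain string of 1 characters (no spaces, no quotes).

Token 1: literal('R'). Output: "R"
Token 2: literal('X'). Output: "RX"
Token 3: backref(off=2, len=1). Buffer before: "RX" (len 2)
  byte 1: read out[0]='R', append. Buffer now: "RXR"

Answer: R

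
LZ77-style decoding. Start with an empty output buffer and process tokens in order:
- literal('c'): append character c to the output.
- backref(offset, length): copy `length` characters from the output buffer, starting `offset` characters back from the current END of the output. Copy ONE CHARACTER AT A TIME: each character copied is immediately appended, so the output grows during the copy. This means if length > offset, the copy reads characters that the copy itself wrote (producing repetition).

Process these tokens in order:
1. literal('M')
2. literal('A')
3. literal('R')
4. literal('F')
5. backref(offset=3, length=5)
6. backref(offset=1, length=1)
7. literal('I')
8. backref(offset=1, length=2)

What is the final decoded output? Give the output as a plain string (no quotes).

Answer: MARFARFARRIII

Derivation:
Token 1: literal('M'). Output: "M"
Token 2: literal('A'). Output: "MA"
Token 3: literal('R'). Output: "MAR"
Token 4: literal('F'). Output: "MARF"
Token 5: backref(off=3, len=5) (overlapping!). Copied 'ARFAR' from pos 1. Output: "MARFARFAR"
Token 6: backref(off=1, len=1). Copied 'R' from pos 8. Output: "MARFARFARR"
Token 7: literal('I'). Output: "MARFARFARRI"
Token 8: backref(off=1, len=2) (overlapping!). Copied 'II' from pos 10. Output: "MARFARFARRIII"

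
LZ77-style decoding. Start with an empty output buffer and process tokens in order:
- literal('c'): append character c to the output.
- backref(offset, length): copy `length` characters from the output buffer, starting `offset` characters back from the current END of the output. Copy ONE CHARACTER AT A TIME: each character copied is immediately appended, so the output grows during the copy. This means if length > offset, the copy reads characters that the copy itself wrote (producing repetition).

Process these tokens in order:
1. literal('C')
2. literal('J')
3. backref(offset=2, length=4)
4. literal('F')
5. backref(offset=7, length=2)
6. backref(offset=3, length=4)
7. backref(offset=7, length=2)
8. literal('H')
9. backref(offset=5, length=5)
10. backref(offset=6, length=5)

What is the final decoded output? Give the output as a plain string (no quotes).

Answer: CJCJCJFCJFCJFFCHJFFCHHJFFC

Derivation:
Token 1: literal('C'). Output: "C"
Token 2: literal('J'). Output: "CJ"
Token 3: backref(off=2, len=4) (overlapping!). Copied 'CJCJ' from pos 0. Output: "CJCJCJ"
Token 4: literal('F'). Output: "CJCJCJF"
Token 5: backref(off=7, len=2). Copied 'CJ' from pos 0. Output: "CJCJCJFCJ"
Token 6: backref(off=3, len=4) (overlapping!). Copied 'FCJF' from pos 6. Output: "CJCJCJFCJFCJF"
Token 7: backref(off=7, len=2). Copied 'FC' from pos 6. Output: "CJCJCJFCJFCJFFC"
Token 8: literal('H'). Output: "CJCJCJFCJFCJFFCH"
Token 9: backref(off=5, len=5). Copied 'JFFCH' from pos 11. Output: "CJCJCJFCJFCJFFCHJFFCH"
Token 10: backref(off=6, len=5). Copied 'HJFFC' from pos 15. Output: "CJCJCJFCJFCJFFCHJFFCHHJFFC"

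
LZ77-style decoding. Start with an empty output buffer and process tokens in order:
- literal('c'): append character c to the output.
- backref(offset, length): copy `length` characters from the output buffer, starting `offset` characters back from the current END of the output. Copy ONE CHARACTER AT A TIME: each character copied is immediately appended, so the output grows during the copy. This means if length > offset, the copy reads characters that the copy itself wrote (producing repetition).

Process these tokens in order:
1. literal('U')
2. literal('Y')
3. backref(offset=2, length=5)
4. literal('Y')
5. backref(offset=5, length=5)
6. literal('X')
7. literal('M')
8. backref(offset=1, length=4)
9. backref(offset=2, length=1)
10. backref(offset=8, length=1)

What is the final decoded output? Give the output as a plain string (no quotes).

Token 1: literal('U'). Output: "U"
Token 2: literal('Y'). Output: "UY"
Token 3: backref(off=2, len=5) (overlapping!). Copied 'UYUYU' from pos 0. Output: "UYUYUYU"
Token 4: literal('Y'). Output: "UYUYUYUY"
Token 5: backref(off=5, len=5). Copied 'YUYUY' from pos 3. Output: "UYUYUYUYYUYUY"
Token 6: literal('X'). Output: "UYUYUYUYYUYUYX"
Token 7: literal('M'). Output: "UYUYUYUYYUYUYXM"
Token 8: backref(off=1, len=4) (overlapping!). Copied 'MMMM' from pos 14. Output: "UYUYUYUYYUYUYXMMMMM"
Token 9: backref(off=2, len=1). Copied 'M' from pos 17. Output: "UYUYUYUYYUYUYXMMMMMM"
Token 10: backref(off=8, len=1). Copied 'Y' from pos 12. Output: "UYUYUYUYYUYUYXMMMMMMY"

Answer: UYUYUYUYYUYUYXMMMMMMY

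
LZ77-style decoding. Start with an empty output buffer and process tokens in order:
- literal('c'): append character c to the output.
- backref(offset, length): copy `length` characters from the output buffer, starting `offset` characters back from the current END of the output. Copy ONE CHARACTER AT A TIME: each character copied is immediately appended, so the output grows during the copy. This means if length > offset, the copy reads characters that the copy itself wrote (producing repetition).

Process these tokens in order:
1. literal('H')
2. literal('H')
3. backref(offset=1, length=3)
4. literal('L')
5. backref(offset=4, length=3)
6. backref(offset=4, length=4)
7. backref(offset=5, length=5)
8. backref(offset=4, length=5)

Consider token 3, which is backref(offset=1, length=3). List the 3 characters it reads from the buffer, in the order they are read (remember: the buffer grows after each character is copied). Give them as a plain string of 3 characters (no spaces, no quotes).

Token 1: literal('H'). Output: "H"
Token 2: literal('H'). Output: "HH"
Token 3: backref(off=1, len=3). Buffer before: "HH" (len 2)
  byte 1: read out[1]='H', append. Buffer now: "HHH"
  byte 2: read out[2]='H', append. Buffer now: "HHHH"
  byte 3: read out[3]='H', append. Buffer now: "HHHHH"

Answer: HHH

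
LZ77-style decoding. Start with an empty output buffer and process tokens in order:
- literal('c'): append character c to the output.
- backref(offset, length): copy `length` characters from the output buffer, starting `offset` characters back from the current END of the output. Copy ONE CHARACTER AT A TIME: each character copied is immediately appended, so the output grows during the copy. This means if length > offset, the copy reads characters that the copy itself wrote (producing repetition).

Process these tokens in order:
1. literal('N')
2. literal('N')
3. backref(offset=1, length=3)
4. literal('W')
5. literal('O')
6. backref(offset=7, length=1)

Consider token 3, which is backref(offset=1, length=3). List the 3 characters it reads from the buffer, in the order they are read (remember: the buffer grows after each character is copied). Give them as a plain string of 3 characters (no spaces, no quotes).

Answer: NNN

Derivation:
Token 1: literal('N'). Output: "N"
Token 2: literal('N'). Output: "NN"
Token 3: backref(off=1, len=3). Buffer before: "NN" (len 2)
  byte 1: read out[1]='N', append. Buffer now: "NNN"
  byte 2: read out[2]='N', append. Buffer now: "NNNN"
  byte 3: read out[3]='N', append. Buffer now: "NNNNN"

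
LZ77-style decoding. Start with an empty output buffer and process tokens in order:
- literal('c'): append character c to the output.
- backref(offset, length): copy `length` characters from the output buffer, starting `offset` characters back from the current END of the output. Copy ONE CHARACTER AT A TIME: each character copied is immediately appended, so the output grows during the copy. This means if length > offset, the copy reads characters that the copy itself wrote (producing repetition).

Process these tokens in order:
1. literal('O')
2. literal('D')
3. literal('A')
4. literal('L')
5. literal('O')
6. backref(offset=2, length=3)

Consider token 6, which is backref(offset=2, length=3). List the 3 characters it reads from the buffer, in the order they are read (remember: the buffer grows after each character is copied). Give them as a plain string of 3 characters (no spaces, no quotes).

Token 1: literal('O'). Output: "O"
Token 2: literal('D'). Output: "OD"
Token 3: literal('A'). Output: "ODA"
Token 4: literal('L'). Output: "ODAL"
Token 5: literal('O'). Output: "ODALO"
Token 6: backref(off=2, len=3). Buffer before: "ODALO" (len 5)
  byte 1: read out[3]='L', append. Buffer now: "ODALOL"
  byte 2: read out[4]='O', append. Buffer now: "ODALOLO"
  byte 3: read out[5]='L', append. Buffer now: "ODALOLOL"

Answer: LOL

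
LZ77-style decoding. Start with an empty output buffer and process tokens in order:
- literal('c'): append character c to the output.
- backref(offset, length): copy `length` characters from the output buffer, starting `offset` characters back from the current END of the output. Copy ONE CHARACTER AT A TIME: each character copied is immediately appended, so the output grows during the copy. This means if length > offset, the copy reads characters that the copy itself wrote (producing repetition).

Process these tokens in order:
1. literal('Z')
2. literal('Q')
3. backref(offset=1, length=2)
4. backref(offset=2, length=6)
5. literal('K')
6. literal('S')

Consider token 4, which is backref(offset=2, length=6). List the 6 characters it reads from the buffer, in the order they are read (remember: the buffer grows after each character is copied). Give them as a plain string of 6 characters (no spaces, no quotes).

Token 1: literal('Z'). Output: "Z"
Token 2: literal('Q'). Output: "ZQ"
Token 3: backref(off=1, len=2) (overlapping!). Copied 'QQ' from pos 1. Output: "ZQQQ"
Token 4: backref(off=2, len=6). Buffer before: "ZQQQ" (len 4)
  byte 1: read out[2]='Q', append. Buffer now: "ZQQQQ"
  byte 2: read out[3]='Q', append. Buffer now: "ZQQQQQ"
  byte 3: read out[4]='Q', append. Buffer now: "ZQQQQQQ"
  byte 4: read out[5]='Q', append. Buffer now: "ZQQQQQQQ"
  byte 5: read out[6]='Q', append. Buffer now: "ZQQQQQQQQ"
  byte 6: read out[7]='Q', append. Buffer now: "ZQQQQQQQQQ"

Answer: QQQQQQ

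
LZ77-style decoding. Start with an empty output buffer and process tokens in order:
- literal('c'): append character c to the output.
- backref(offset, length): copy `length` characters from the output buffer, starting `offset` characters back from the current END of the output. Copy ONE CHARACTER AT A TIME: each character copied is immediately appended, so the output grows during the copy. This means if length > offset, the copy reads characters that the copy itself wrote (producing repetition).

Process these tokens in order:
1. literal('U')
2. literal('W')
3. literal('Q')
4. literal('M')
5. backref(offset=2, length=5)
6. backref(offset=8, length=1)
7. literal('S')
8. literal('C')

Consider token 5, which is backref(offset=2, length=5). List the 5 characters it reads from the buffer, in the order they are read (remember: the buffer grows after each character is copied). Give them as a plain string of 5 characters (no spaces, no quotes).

Answer: QMQMQ

Derivation:
Token 1: literal('U'). Output: "U"
Token 2: literal('W'). Output: "UW"
Token 3: literal('Q'). Output: "UWQ"
Token 4: literal('M'). Output: "UWQM"
Token 5: backref(off=2, len=5). Buffer before: "UWQM" (len 4)
  byte 1: read out[2]='Q', append. Buffer now: "UWQMQ"
  byte 2: read out[3]='M', append. Buffer now: "UWQMQM"
  byte 3: read out[4]='Q', append. Buffer now: "UWQMQMQ"
  byte 4: read out[5]='M', append. Buffer now: "UWQMQMQM"
  byte 5: read out[6]='Q', append. Buffer now: "UWQMQMQMQ"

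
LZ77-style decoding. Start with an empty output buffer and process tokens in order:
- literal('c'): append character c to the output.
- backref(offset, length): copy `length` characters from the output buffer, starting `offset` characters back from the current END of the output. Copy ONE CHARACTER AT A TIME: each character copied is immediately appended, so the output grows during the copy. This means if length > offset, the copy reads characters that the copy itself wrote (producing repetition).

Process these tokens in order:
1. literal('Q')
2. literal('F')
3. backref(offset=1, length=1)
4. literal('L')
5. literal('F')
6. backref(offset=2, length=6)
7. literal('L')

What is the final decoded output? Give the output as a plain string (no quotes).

Token 1: literal('Q'). Output: "Q"
Token 2: literal('F'). Output: "QF"
Token 3: backref(off=1, len=1). Copied 'F' from pos 1. Output: "QFF"
Token 4: literal('L'). Output: "QFFL"
Token 5: literal('F'). Output: "QFFLF"
Token 6: backref(off=2, len=6) (overlapping!). Copied 'LFLFLF' from pos 3. Output: "QFFLFLFLFLF"
Token 7: literal('L'). Output: "QFFLFLFLFLFL"

Answer: QFFLFLFLFLFL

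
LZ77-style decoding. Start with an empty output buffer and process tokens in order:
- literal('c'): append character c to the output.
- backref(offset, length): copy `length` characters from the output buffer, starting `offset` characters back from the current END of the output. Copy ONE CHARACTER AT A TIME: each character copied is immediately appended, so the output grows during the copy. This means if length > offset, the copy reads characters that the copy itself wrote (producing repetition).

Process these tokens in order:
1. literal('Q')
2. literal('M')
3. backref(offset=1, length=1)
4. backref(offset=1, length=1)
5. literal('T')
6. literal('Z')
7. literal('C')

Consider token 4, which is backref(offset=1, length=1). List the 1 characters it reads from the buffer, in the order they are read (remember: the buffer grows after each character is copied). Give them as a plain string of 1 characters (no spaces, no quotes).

Answer: M

Derivation:
Token 1: literal('Q'). Output: "Q"
Token 2: literal('M'). Output: "QM"
Token 3: backref(off=1, len=1). Copied 'M' from pos 1. Output: "QMM"
Token 4: backref(off=1, len=1). Buffer before: "QMM" (len 3)
  byte 1: read out[2]='M', append. Buffer now: "QMMM"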